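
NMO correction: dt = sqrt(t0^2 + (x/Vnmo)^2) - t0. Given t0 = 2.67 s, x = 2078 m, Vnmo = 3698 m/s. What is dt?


x/Vnmo = 2078/3698 = 0.561925
(x/Vnmo)^2 = 0.31576
t0^2 = 7.1289
sqrt(7.1289 + 0.31576) = 2.72849
dt = 2.72849 - 2.67 = 0.05849

0.05849


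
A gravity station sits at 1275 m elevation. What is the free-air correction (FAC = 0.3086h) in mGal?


FAC = 0.3086 * h
= 0.3086 * 1275
= 393.465 mGal

393.465


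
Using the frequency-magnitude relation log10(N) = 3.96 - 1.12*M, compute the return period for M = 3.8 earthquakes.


log10(N) = 3.96 - 1.12*3.8 = -0.296
N = 10^-0.296 = 0.505825
T = 1/N = 1/0.505825 = 1.977 years

1.977


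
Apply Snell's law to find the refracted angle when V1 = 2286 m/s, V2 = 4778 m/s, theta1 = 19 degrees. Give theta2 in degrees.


sin(theta1) = sin(19 deg) = 0.325568
sin(theta2) = V2/V1 * sin(theta1) = 4778/2286 * 0.325568 = 0.680474
theta2 = arcsin(0.680474) = 42.8807 degrees

42.8807


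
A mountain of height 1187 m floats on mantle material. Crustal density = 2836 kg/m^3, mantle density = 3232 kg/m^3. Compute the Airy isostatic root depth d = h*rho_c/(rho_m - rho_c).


rho_m - rho_c = 3232 - 2836 = 396
d = 1187 * 2836 / 396
= 3366332 / 396
= 8500.84 m

8500.84


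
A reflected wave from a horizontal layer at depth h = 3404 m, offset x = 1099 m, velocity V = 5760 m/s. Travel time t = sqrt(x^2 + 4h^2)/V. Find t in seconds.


x^2 + 4h^2 = 1099^2 + 4*3404^2 = 1207801 + 46348864 = 47556665
sqrt(47556665) = 6896.1341
t = 6896.1341 / 5760 = 1.1972 s

1.1972


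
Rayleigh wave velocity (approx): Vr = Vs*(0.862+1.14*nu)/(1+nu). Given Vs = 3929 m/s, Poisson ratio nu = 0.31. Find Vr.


Numerator factor = 0.862 + 1.14*0.31 = 1.2154
Denominator = 1 + 0.31 = 1.31
Vr = 3929 * 1.2154 / 1.31 = 3645.27 m/s

3645.27


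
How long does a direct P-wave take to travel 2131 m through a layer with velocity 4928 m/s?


t = x / V
= 2131 / 4928
= 0.4324 s

0.4324


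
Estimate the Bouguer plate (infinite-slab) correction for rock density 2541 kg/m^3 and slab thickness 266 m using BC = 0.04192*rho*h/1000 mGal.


BC = 0.04192 * rho * h / 1000
= 0.04192 * 2541 * 266 / 1000
= 28.334 mGal

28.334


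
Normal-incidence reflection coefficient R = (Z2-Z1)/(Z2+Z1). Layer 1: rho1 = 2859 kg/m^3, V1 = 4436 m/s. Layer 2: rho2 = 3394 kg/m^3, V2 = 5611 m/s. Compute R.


Z1 = 2859 * 4436 = 12682524
Z2 = 3394 * 5611 = 19043734
R = (19043734 - 12682524) / (19043734 + 12682524) = 6361210 / 31726258 = 0.2005

0.2005


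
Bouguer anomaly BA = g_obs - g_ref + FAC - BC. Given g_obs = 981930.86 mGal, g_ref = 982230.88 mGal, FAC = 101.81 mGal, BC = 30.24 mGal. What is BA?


BA = g_obs - g_ref + FAC - BC
= 981930.86 - 982230.88 + 101.81 - 30.24
= -228.45 mGal

-228.45


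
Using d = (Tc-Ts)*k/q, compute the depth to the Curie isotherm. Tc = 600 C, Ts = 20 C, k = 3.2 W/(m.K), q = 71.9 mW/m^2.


T_Curie - T_surf = 600 - 20 = 580 C
Convert q to W/m^2: 71.9 mW/m^2 = 0.0719 W/m^2
d = 580 * 3.2 / 0.0719 = 25813.63 m

25813.63


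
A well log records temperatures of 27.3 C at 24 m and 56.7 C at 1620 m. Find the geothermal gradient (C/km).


dT = 56.7 - 27.3 = 29.4 C
dz = 1620 - 24 = 1596 m
gradient = dT/dz * 1000 = 29.4/1596 * 1000 = 18.4211 C/km

18.4211


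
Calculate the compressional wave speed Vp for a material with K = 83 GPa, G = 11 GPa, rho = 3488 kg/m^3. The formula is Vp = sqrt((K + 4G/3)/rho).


First compute the effective modulus:
K + 4G/3 = 83e9 + 4*11e9/3 = 97666666666.67 Pa
Then divide by density:
97666666666.67 / 3488 = 28000764.526 Pa/(kg/m^3)
Take the square root:
Vp = sqrt(28000764.526) = 5291.57 m/s

5291.57


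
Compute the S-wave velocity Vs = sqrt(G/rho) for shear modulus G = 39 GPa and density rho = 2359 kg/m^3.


Convert G to Pa: G = 39e9 Pa
Compute G/rho = 39e9 / 2359 = 16532428.9953
Vs = sqrt(16532428.9953) = 4066.01 m/s

4066.01


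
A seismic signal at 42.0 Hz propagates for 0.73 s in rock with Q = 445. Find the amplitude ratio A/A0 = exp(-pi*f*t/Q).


pi*f*t/Q = pi*42.0*0.73/445 = 0.216452
A/A0 = exp(-0.216452) = 0.805371

0.805371


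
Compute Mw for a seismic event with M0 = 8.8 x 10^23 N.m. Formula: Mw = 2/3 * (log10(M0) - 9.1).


log10(M0) = log10(8.8 x 10^23) = 23.9445
Mw = 2/3 * (23.9445 - 9.1)
= 2/3 * 14.8445
= 9.9

9.9


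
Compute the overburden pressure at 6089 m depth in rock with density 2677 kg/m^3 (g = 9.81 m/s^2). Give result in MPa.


P = rho * g * z / 1e6
= 2677 * 9.81 * 6089 / 1e6
= 159905481.93 / 1e6
= 159.9055 MPa

159.9055


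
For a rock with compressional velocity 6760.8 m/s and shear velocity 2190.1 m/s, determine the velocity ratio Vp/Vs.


Vp/Vs = 6760.8 / 2190.1
= 3.087

3.087


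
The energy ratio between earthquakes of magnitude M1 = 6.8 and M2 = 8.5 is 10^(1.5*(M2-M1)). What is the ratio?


M2 - M1 = 8.5 - 6.8 = 1.7
1.5 * 1.7 = 2.55
ratio = 10^2.55 = 354.81

354.81


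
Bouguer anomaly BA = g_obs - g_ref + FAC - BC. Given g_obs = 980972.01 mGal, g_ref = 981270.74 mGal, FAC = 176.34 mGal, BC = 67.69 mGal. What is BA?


BA = g_obs - g_ref + FAC - BC
= 980972.01 - 981270.74 + 176.34 - 67.69
= -190.08 mGal

-190.08


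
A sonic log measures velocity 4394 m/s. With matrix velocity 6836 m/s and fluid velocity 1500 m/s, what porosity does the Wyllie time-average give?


1/V - 1/Vm = 1/4394 - 1/6836 = 8.13e-05
1/Vf - 1/Vm = 1/1500 - 1/6836 = 0.00052038
phi = 8.13e-05 / 0.00052038 = 0.1562

0.1562


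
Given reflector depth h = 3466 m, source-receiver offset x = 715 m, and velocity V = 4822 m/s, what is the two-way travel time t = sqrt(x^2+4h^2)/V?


x^2 + 4h^2 = 715^2 + 4*3466^2 = 511225 + 48052624 = 48563849
sqrt(48563849) = 6968.7767
t = 6968.7767 / 4822 = 1.4452 s

1.4452


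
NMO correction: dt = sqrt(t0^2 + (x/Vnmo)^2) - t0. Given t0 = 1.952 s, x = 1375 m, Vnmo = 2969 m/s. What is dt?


x/Vnmo = 1375/2969 = 0.463119
(x/Vnmo)^2 = 0.214479
t0^2 = 3.810304
sqrt(3.810304 + 0.214479) = 2.006186
dt = 2.006186 - 1.952 = 0.054186

0.054186


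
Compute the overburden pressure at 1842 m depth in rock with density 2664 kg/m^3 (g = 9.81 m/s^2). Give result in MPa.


P = rho * g * z / 1e6
= 2664 * 9.81 * 1842 / 1e6
= 48138533.28 / 1e6
= 48.1385 MPa

48.1385


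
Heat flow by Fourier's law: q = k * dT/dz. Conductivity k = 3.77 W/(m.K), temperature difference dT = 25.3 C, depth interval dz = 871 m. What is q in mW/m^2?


q = k * dT / dz * 1000
= 3.77 * 25.3 / 871 * 1000
= 0.109507 * 1000
= 109.5075 mW/m^2

109.5075


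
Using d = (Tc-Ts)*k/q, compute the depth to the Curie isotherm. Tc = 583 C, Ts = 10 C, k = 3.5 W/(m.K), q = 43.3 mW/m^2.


T_Curie - T_surf = 583 - 10 = 573 C
Convert q to W/m^2: 43.3 mW/m^2 = 0.0433 W/m^2
d = 573 * 3.5 / 0.0433 = 46316.4 m

46316.4


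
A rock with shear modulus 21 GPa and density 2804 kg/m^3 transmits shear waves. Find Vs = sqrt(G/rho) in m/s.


Convert G to Pa: G = 21e9 Pa
Compute G/rho = 21e9 / 2804 = 7489300.9986
Vs = sqrt(7489300.9986) = 2736.66 m/s

2736.66


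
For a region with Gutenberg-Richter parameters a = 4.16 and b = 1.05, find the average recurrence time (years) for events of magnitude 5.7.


log10(N) = 4.16 - 1.05*5.7 = -1.825
N = 10^-1.825 = 0.014962
T = 1/N = 1/0.014962 = 66.8344 years

66.8344


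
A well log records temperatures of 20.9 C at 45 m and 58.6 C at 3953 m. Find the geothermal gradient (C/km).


dT = 58.6 - 20.9 = 37.7 C
dz = 3953 - 45 = 3908 m
gradient = dT/dz * 1000 = 37.7/3908 * 1000 = 9.6469 C/km

9.6469


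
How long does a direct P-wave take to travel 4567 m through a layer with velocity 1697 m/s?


t = x / V
= 4567 / 1697
= 2.6912 s

2.6912


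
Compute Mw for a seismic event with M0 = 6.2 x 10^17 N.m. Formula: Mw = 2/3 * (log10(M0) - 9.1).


log10(M0) = log10(6.2 x 10^17) = 17.7924
Mw = 2/3 * (17.7924 - 9.1)
= 2/3 * 8.6924
= 5.79

5.79


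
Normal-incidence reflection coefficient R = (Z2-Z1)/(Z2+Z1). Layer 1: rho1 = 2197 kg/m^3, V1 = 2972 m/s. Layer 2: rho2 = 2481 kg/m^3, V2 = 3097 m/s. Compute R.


Z1 = 2197 * 2972 = 6529484
Z2 = 2481 * 3097 = 7683657
R = (7683657 - 6529484) / (7683657 + 6529484) = 1154173 / 14213141 = 0.0812

0.0812


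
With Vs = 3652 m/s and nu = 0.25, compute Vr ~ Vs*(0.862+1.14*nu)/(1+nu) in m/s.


Numerator factor = 0.862 + 1.14*0.25 = 1.147
Denominator = 1 + 0.25 = 1.25
Vr = 3652 * 1.147 / 1.25 = 3351.08 m/s

3351.08


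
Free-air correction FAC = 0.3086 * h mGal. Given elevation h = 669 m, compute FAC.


FAC = 0.3086 * h
= 0.3086 * 669
= 206.4534 mGal

206.4534


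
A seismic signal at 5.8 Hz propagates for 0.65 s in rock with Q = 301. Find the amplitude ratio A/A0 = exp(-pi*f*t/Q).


pi*f*t/Q = pi*5.8*0.65/301 = 0.039348
A/A0 = exp(-0.039348) = 0.961416

0.961416


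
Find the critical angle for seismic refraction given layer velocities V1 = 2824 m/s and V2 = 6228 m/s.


V1/V2 = 2824/6228 = 0.453436
theta_c = arcsin(0.453436) = 26.9644 degrees

26.9644


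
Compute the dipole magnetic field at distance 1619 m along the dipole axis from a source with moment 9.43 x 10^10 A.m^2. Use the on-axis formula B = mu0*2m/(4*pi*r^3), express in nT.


m = 9.43 x 10^10 = 94300000000 A.m^2
2m = 188600000000 A.m^2
r^3 = 1619^3 = 4243659659
B = (4pi*10^-7) * 188600000000 / (4*pi * 4243659659) * 1e9
= 237001.749787 / 53327400036.2 * 1e9
= 4444.2772 nT

4444.2772


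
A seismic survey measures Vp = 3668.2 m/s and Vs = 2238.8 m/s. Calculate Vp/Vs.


Vp/Vs = 3668.2 / 2238.8
= 1.6385

1.6385


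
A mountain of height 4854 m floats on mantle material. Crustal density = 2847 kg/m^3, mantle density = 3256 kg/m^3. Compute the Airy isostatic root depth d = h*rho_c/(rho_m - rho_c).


rho_m - rho_c = 3256 - 2847 = 409
d = 4854 * 2847 / 409
= 13819338 / 409
= 33788.11 m

33788.11


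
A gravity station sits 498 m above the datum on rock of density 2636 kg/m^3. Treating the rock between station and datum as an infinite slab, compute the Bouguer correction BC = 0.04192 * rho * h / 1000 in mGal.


BC = 0.04192 * rho * h / 1000
= 0.04192 * 2636 * 498 / 1000
= 55.0296 mGal

55.0296


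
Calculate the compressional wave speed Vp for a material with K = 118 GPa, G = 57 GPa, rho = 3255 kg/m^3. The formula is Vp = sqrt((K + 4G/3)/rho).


First compute the effective modulus:
K + 4G/3 = 118e9 + 4*57e9/3 = 194000000000.0 Pa
Then divide by density:
194000000000.0 / 3255 = 59600614.4393 Pa/(kg/m^3)
Take the square root:
Vp = sqrt(59600614.4393) = 7720.14 m/s

7720.14


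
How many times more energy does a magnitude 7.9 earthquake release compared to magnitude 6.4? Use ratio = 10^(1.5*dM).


M2 - M1 = 7.9 - 6.4 = 1.5
1.5 * 1.5 = 2.25
ratio = 10^2.25 = 177.83

177.83


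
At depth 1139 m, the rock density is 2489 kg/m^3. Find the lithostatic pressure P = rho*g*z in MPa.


P = rho * g * z / 1e6
= 2489 * 9.81 * 1139 / 1e6
= 27811065.51 / 1e6
= 27.8111 MPa

27.8111


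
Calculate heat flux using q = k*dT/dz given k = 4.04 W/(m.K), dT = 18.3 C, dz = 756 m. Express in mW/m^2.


q = k * dT / dz * 1000
= 4.04 * 18.3 / 756 * 1000
= 0.097794 * 1000
= 97.7937 mW/m^2

97.7937


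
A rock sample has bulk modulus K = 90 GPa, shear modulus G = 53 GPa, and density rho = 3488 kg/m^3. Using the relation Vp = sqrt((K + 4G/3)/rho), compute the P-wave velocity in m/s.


First compute the effective modulus:
K + 4G/3 = 90e9 + 4*53e9/3 = 160666666666.67 Pa
Then divide by density:
160666666666.67 / 3488 = 46062691.1315 Pa/(kg/m^3)
Take the square root:
Vp = sqrt(46062691.1315) = 6786.95 m/s

6786.95


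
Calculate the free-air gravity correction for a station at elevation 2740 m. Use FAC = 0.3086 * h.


FAC = 0.3086 * h
= 0.3086 * 2740
= 845.564 mGal

845.564


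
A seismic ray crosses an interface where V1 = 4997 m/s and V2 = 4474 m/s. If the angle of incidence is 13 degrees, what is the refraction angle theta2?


sin(theta1) = sin(13 deg) = 0.224951
sin(theta2) = V2/V1 * sin(theta1) = 4474/4997 * 0.224951 = 0.201407
theta2 = arcsin(0.201407) = 11.6193 degrees

11.6193


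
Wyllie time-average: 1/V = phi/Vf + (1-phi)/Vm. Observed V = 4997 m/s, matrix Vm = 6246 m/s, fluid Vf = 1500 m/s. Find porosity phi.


1/V - 1/Vm = 1/4997 - 1/6246 = 4.002e-05
1/Vf - 1/Vm = 1/1500 - 1/6246 = 0.00050656
phi = 4.002e-05 / 0.00050656 = 0.079

0.079


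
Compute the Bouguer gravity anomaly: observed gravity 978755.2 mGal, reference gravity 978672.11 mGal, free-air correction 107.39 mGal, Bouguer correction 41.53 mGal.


BA = g_obs - g_ref + FAC - BC
= 978755.2 - 978672.11 + 107.39 - 41.53
= 148.95 mGal

148.95


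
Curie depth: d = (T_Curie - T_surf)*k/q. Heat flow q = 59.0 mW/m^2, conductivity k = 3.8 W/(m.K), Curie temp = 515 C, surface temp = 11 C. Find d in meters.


T_Curie - T_surf = 515 - 11 = 504 C
Convert q to W/m^2: 59.0 mW/m^2 = 0.059 W/m^2
d = 504 * 3.8 / 0.059 = 32461.02 m

32461.02


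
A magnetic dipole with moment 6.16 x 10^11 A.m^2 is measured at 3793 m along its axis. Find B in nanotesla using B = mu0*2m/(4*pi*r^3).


m = 6.16 x 10^11 = 616000000000 A.m^2
2m = 1232000000000 A.m^2
r^3 = 3793^3 = 54569318257
B = (4pi*10^-7) * 1232000000000 / (4*pi * 54569318257) * 1e9
= 1548176.859689 / 685738277390.38 * 1e9
= 2257.6789 nT

2257.6789


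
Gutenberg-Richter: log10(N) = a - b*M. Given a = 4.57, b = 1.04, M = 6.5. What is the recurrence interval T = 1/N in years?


log10(N) = 4.57 - 1.04*6.5 = -2.19
N = 10^-2.19 = 0.006457
T = 1/N = 1/0.006457 = 154.8817 years

154.8817


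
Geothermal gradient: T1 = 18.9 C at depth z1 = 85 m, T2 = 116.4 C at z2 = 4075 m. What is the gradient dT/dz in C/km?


dT = 116.4 - 18.9 = 97.5 C
dz = 4075 - 85 = 3990 m
gradient = dT/dz * 1000 = 97.5/3990 * 1000 = 24.4361 C/km

24.4361


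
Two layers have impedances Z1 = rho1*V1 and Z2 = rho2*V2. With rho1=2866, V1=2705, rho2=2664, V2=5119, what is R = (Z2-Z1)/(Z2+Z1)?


Z1 = 2866 * 2705 = 7752530
Z2 = 2664 * 5119 = 13637016
R = (13637016 - 7752530) / (13637016 + 7752530) = 5884486 / 21389546 = 0.2751

0.2751


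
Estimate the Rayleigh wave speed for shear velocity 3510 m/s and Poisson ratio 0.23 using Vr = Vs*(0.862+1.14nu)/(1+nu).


Numerator factor = 0.862 + 1.14*0.23 = 1.1242
Denominator = 1 + 0.23 = 1.23
Vr = 3510 * 1.1242 / 1.23 = 3208.08 m/s

3208.08


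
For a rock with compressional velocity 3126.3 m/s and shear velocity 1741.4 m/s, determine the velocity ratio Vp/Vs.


Vp/Vs = 3126.3 / 1741.4
= 1.7953

1.7953


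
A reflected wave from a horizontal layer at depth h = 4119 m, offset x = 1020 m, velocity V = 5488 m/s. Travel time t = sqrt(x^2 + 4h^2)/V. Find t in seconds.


x^2 + 4h^2 = 1020^2 + 4*4119^2 = 1040400 + 67864644 = 68905044
sqrt(68905044) = 8300.9062
t = 8300.9062 / 5488 = 1.5126 s

1.5126


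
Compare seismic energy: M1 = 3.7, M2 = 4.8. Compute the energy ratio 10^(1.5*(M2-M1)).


M2 - M1 = 4.8 - 3.7 = 1.1
1.5 * 1.1 = 1.65
ratio = 10^1.65 = 44.67

44.67


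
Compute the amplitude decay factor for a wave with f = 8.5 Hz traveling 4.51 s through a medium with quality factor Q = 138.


pi*f*t/Q = pi*8.5*4.51/138 = 0.872703
A/A0 = exp(-0.872703) = 0.417821

0.417821


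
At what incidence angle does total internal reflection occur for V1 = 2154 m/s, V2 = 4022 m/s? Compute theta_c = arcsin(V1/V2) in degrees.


V1/V2 = 2154/4022 = 0.535554
theta_c = arcsin(0.535554) = 32.3815 degrees

32.3815


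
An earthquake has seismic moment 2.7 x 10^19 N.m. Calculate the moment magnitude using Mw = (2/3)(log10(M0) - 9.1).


log10(M0) = log10(2.7 x 10^19) = 19.4314
Mw = 2/3 * (19.4314 - 9.1)
= 2/3 * 10.3314
= 6.89

6.89


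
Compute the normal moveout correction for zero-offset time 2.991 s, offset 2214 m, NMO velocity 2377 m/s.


x/Vnmo = 2214/2377 = 0.931426
(x/Vnmo)^2 = 0.867555
t0^2 = 8.946081
sqrt(8.946081 + 0.867555) = 3.132672
dt = 3.132672 - 2.991 = 0.141672

0.141672


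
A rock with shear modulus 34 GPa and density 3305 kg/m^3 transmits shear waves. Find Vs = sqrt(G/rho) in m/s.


Convert G to Pa: G = 34e9 Pa
Compute G/rho = 34e9 / 3305 = 10287443.2678
Vs = sqrt(10287443.2678) = 3207.4 m/s

3207.4


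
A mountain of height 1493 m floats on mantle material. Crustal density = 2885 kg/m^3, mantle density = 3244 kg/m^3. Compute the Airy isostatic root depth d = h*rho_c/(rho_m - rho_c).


rho_m - rho_c = 3244 - 2885 = 359
d = 1493 * 2885 / 359
= 4307305 / 359
= 11998.06 m

11998.06


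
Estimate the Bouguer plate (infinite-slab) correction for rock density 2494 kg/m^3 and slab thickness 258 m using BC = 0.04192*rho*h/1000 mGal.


BC = 0.04192 * rho * h / 1000
= 0.04192 * 2494 * 258 / 1000
= 26.9735 mGal

26.9735


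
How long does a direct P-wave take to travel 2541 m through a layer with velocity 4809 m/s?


t = x / V
= 2541 / 4809
= 0.5284 s

0.5284


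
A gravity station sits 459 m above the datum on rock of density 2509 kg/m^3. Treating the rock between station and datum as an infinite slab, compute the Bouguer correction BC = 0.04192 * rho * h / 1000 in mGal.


BC = 0.04192 * rho * h / 1000
= 0.04192 * 2509 * 459 / 1000
= 48.2764 mGal

48.2764


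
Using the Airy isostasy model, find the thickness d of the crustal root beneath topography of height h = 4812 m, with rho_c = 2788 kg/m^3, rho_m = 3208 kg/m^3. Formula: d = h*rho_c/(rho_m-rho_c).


rho_m - rho_c = 3208 - 2788 = 420
d = 4812 * 2788 / 420
= 13415856 / 420
= 31942.51 m

31942.51


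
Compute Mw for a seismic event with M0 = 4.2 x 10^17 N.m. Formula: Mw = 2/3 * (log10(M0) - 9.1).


log10(M0) = log10(4.2 x 10^17) = 17.6232
Mw = 2/3 * (17.6232 - 9.1)
= 2/3 * 8.5232
= 5.68

5.68


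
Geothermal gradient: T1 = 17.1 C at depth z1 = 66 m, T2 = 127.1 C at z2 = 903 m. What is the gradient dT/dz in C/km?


dT = 127.1 - 17.1 = 110.0 C
dz = 903 - 66 = 837 m
gradient = dT/dz * 1000 = 110.0/837 * 1000 = 131.4217 C/km

131.4217


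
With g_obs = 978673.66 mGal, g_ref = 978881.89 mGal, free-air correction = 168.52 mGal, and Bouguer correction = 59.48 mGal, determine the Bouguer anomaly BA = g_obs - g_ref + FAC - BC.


BA = g_obs - g_ref + FAC - BC
= 978673.66 - 978881.89 + 168.52 - 59.48
= -99.19 mGal

-99.19


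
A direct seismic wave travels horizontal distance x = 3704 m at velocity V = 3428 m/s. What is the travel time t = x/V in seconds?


t = x / V
= 3704 / 3428
= 1.0805 s

1.0805


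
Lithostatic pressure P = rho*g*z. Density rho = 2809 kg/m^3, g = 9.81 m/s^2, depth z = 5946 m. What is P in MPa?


P = rho * g * z / 1e6
= 2809 * 9.81 * 5946 / 1e6
= 163849700.34 / 1e6
= 163.8497 MPa

163.8497


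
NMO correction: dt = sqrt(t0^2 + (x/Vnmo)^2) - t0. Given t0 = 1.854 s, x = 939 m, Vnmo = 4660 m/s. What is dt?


x/Vnmo = 939/4660 = 0.201502
(x/Vnmo)^2 = 0.040603
t0^2 = 3.437316
sqrt(3.437316 + 0.040603) = 1.864918
dt = 1.864918 - 1.854 = 0.010918

0.010918


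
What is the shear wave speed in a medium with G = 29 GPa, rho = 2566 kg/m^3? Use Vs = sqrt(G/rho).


Convert G to Pa: G = 29e9 Pa
Compute G/rho = 29e9 / 2566 = 11301636.7888
Vs = sqrt(11301636.7888) = 3361.79 m/s

3361.79


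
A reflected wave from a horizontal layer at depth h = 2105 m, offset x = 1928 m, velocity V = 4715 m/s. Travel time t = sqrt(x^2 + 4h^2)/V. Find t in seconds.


x^2 + 4h^2 = 1928^2 + 4*2105^2 = 3717184 + 17724100 = 21441284
sqrt(21441284) = 4630.4734
t = 4630.4734 / 4715 = 0.9821 s

0.9821


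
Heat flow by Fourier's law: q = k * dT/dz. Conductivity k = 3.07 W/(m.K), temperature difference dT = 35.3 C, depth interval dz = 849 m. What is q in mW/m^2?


q = k * dT / dz * 1000
= 3.07 * 35.3 / 849 * 1000
= 0.127645 * 1000
= 127.6455 mW/m^2

127.6455


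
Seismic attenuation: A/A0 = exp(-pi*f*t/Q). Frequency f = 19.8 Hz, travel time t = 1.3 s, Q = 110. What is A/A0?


pi*f*t/Q = pi*19.8*1.3/110 = 0.735133
A/A0 = exp(-0.735133) = 0.479442

0.479442


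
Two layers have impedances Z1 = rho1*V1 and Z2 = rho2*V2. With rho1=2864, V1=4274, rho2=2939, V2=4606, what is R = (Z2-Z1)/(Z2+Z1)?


Z1 = 2864 * 4274 = 12240736
Z2 = 2939 * 4606 = 13537034
R = (13537034 - 12240736) / (13537034 + 12240736) = 1296298 / 25777770 = 0.0503

0.0503


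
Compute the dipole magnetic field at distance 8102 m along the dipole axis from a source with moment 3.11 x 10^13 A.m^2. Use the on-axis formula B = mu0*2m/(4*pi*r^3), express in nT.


m = 3.11 x 10^13 = 31100000000000 A.m^2
2m = 62200000000000 A.m^2
r^3 = 8102^3 = 531834757208
B = (4pi*10^-7) * 62200000000000 / (4*pi * 531834757208) * 1e9
= 78162825.221314 / 6683232664673.46 * 1e9
= 11695.362 nT

11695.362


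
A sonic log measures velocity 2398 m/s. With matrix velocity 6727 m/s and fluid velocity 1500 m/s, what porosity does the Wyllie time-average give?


1/V - 1/Vm = 1/2398 - 1/6727 = 0.00026836
1/Vf - 1/Vm = 1/1500 - 1/6727 = 0.00051801
phi = 0.00026836 / 0.00051801 = 0.5181

0.5181


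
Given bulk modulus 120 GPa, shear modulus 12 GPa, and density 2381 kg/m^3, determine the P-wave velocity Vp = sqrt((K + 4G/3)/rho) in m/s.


First compute the effective modulus:
K + 4G/3 = 120e9 + 4*12e9/3 = 136000000000.0 Pa
Then divide by density:
136000000000.0 / 2381 = 57118857.6228 Pa/(kg/m^3)
Take the square root:
Vp = sqrt(57118857.6228) = 7557.7 m/s

7557.7


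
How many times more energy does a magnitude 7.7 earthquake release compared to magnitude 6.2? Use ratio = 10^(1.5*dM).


M2 - M1 = 7.7 - 6.2 = 1.5
1.5 * 1.5 = 2.25
ratio = 10^2.25 = 177.83

177.83


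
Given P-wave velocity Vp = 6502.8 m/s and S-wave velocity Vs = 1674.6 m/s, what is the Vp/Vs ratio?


Vp/Vs = 6502.8 / 1674.6
= 3.8832

3.8832


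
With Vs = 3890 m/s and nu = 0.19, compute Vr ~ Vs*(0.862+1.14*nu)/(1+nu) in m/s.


Numerator factor = 0.862 + 1.14*0.19 = 1.0786
Denominator = 1 + 0.19 = 1.19
Vr = 3890 * 1.0786 / 1.19 = 3525.84 m/s

3525.84


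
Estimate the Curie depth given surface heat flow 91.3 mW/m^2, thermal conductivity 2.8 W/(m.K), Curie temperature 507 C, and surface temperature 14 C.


T_Curie - T_surf = 507 - 14 = 493 C
Convert q to W/m^2: 91.3 mW/m^2 = 0.0913 W/m^2
d = 493 * 2.8 / 0.0913 = 15119.39 m

15119.39


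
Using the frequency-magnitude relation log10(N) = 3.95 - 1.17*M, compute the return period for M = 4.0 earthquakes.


log10(N) = 3.95 - 1.17*4.0 = -0.73
N = 10^-0.73 = 0.186209
T = 1/N = 1/0.186209 = 5.3703 years

5.3703


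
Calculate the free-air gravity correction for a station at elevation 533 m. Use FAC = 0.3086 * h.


FAC = 0.3086 * h
= 0.3086 * 533
= 164.4838 mGal

164.4838


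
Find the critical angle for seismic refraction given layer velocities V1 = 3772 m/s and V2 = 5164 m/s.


V1/V2 = 3772/5164 = 0.730442
theta_c = arcsin(0.730442) = 46.9234 degrees

46.9234


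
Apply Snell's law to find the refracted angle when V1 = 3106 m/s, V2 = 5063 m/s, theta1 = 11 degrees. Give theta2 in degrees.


sin(theta1) = sin(11 deg) = 0.190809
sin(theta2) = V2/V1 * sin(theta1) = 5063/3106 * 0.190809 = 0.311032
theta2 = arcsin(0.311032) = 18.1214 degrees

18.1214


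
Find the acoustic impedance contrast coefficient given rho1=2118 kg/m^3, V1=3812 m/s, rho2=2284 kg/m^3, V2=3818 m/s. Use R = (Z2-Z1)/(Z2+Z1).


Z1 = 2118 * 3812 = 8073816
Z2 = 2284 * 3818 = 8720312
R = (8720312 - 8073816) / (8720312 + 8073816) = 646496 / 16794128 = 0.0385

0.0385


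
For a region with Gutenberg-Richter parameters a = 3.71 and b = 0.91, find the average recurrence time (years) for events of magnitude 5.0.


log10(N) = 3.71 - 0.91*5.0 = -0.84
N = 10^-0.84 = 0.144544
T = 1/N = 1/0.144544 = 6.9183 years

6.9183


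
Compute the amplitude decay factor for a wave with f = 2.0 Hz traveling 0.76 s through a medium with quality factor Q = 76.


pi*f*t/Q = pi*2.0*0.76/76 = 0.062832
A/A0 = exp(-0.062832) = 0.939101

0.939101


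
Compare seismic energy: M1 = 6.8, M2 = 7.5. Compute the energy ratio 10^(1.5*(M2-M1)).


M2 - M1 = 7.5 - 6.8 = 0.7
1.5 * 0.7 = 1.05
ratio = 10^1.05 = 11.22

11.22


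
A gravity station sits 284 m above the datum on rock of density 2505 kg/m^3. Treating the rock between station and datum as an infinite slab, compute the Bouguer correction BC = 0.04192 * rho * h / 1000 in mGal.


BC = 0.04192 * rho * h / 1000
= 0.04192 * 2505 * 284 / 1000
= 29.8227 mGal

29.8227


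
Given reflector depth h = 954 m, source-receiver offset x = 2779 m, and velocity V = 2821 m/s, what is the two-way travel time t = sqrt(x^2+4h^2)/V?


x^2 + 4h^2 = 2779^2 + 4*954^2 = 7722841 + 3640464 = 11363305
sqrt(11363305) = 3370.9502
t = 3370.9502 / 2821 = 1.1949 s

1.1949


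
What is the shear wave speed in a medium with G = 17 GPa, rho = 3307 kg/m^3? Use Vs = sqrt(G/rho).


Convert G to Pa: G = 17e9 Pa
Compute G/rho = 17e9 / 3307 = 5140610.8255
Vs = sqrt(5140610.8255) = 2267.29 m/s

2267.29


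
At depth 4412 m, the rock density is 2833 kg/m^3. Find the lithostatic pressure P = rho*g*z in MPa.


P = rho * g * z / 1e6
= 2833 * 9.81 * 4412 / 1e6
= 122617112.76 / 1e6
= 122.6171 MPa

122.6171


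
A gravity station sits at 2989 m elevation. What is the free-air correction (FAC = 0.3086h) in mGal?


FAC = 0.3086 * h
= 0.3086 * 2989
= 922.4054 mGal

922.4054


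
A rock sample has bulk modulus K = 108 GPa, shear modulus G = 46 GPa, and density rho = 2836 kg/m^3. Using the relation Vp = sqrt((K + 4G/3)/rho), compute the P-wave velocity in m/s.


First compute the effective modulus:
K + 4G/3 = 108e9 + 4*46e9/3 = 169333333333.33 Pa
Then divide by density:
169333333333.33 / 2836 = 59708509.638 Pa/(kg/m^3)
Take the square root:
Vp = sqrt(59708509.638) = 7727.13 m/s

7727.13


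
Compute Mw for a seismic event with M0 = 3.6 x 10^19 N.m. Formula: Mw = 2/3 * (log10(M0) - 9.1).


log10(M0) = log10(3.6 x 10^19) = 19.5563
Mw = 2/3 * (19.5563 - 9.1)
= 2/3 * 10.4563
= 6.97

6.97


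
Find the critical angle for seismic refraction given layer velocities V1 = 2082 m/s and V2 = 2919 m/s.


V1/V2 = 2082/2919 = 0.713258
theta_c = arcsin(0.713258) = 45.5006 degrees

45.5006


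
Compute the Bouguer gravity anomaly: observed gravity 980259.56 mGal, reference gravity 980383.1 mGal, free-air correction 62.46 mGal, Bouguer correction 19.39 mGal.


BA = g_obs - g_ref + FAC - BC
= 980259.56 - 980383.1 + 62.46 - 19.39
= -80.47 mGal

-80.47


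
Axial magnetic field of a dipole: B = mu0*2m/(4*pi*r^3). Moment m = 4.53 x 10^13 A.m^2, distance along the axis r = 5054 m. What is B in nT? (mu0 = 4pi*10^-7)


m = 4.53 x 10^13 = 45300000000000 A.m^2
2m = 90600000000000 A.m^2
r^3 = 5054^3 = 129093897464
B = (4pi*10^-7) * 90600000000000 / (4*pi * 129093897464) * 1e9
= 113851317.766094 / 1622241759584.71 * 1e9
= 70181.4739 nT

70181.4739


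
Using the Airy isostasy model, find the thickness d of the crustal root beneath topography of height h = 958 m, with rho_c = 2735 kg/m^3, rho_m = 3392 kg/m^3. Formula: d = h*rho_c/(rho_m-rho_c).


rho_m - rho_c = 3392 - 2735 = 657
d = 958 * 2735 / 657
= 2620130 / 657
= 3988.02 m

3988.02


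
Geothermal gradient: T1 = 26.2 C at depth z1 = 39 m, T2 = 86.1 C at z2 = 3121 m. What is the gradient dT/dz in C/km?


dT = 86.1 - 26.2 = 59.9 C
dz = 3121 - 39 = 3082 m
gradient = dT/dz * 1000 = 59.9/3082 * 1000 = 19.4354 C/km

19.4354


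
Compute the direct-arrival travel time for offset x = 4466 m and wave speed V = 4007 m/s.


t = x / V
= 4466 / 4007
= 1.1145 s

1.1145


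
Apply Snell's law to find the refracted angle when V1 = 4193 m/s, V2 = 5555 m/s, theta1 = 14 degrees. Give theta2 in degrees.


sin(theta1) = sin(14 deg) = 0.241922
sin(theta2) = V2/V1 * sin(theta1) = 5555/4193 * 0.241922 = 0.320505
theta2 = arcsin(0.320505) = 18.6934 degrees

18.6934


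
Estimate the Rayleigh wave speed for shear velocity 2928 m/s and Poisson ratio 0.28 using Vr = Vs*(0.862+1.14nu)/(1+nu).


Numerator factor = 0.862 + 1.14*0.28 = 1.1812
Denominator = 1 + 0.28 = 1.28
Vr = 2928 * 1.1812 / 1.28 = 2701.99 m/s

2701.99


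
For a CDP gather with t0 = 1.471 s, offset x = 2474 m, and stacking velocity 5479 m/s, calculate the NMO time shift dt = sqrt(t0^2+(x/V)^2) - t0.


x/Vnmo = 2474/5479 = 0.451542
(x/Vnmo)^2 = 0.20389
t0^2 = 2.163841
sqrt(2.163841 + 0.20389) = 1.538743
dt = 1.538743 - 1.471 = 0.067743

0.067743


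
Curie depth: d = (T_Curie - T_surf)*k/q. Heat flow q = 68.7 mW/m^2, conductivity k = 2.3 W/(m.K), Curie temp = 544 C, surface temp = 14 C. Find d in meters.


T_Curie - T_surf = 544 - 14 = 530 C
Convert q to W/m^2: 68.7 mW/m^2 = 0.0687 W/m^2
d = 530 * 2.3 / 0.0687 = 17743.81 m

17743.81


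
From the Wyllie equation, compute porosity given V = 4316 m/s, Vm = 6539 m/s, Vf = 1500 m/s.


1/V - 1/Vm = 1/4316 - 1/6539 = 7.877e-05
1/Vf - 1/Vm = 1/1500 - 1/6539 = 0.00051374
phi = 7.877e-05 / 0.00051374 = 0.1533

0.1533


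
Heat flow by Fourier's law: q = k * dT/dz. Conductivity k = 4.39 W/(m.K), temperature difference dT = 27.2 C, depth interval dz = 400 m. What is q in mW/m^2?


q = k * dT / dz * 1000
= 4.39 * 27.2 / 400 * 1000
= 0.29852 * 1000
= 298.52 mW/m^2

298.52


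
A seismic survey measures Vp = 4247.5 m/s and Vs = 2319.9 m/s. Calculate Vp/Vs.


Vp/Vs = 4247.5 / 2319.9
= 1.8309

1.8309


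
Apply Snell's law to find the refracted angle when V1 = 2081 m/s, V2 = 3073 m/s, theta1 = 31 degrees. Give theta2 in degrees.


sin(theta1) = sin(31 deg) = 0.515038
sin(theta2) = V2/V1 * sin(theta1) = 3073/2081 * 0.515038 = 0.760554
theta2 = arcsin(0.760554) = 49.513 degrees

49.513


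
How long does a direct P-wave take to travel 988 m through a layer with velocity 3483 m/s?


t = x / V
= 988 / 3483
= 0.2837 s

0.2837


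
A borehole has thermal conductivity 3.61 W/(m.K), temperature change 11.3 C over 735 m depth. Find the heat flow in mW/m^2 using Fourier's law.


q = k * dT / dz * 1000
= 3.61 * 11.3 / 735 * 1000
= 0.055501 * 1000
= 55.5007 mW/m^2

55.5007


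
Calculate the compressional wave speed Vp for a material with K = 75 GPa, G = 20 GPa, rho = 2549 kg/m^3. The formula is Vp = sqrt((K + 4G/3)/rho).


First compute the effective modulus:
K + 4G/3 = 75e9 + 4*20e9/3 = 101666666666.67 Pa
Then divide by density:
101666666666.67 / 2549 = 39884922.1917 Pa/(kg/m^3)
Take the square root:
Vp = sqrt(39884922.1917) = 6315.45 m/s

6315.45


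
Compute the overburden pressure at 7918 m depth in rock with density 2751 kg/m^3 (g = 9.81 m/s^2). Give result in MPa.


P = rho * g * z / 1e6
= 2751 * 9.81 * 7918 / 1e6
= 213685520.58 / 1e6
= 213.6855 MPa

213.6855


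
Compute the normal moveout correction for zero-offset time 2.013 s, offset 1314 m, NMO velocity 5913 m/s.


x/Vnmo = 1314/5913 = 0.222222
(x/Vnmo)^2 = 0.049383
t0^2 = 4.052169
sqrt(4.052169 + 0.049383) = 2.025229
dt = 2.025229 - 2.013 = 0.012229

0.012229


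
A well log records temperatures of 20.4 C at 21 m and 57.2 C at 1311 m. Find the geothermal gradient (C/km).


dT = 57.2 - 20.4 = 36.8 C
dz = 1311 - 21 = 1290 m
gradient = dT/dz * 1000 = 36.8/1290 * 1000 = 28.5271 C/km

28.5271


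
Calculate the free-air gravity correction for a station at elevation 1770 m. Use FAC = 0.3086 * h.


FAC = 0.3086 * h
= 0.3086 * 1770
= 546.222 mGal

546.222


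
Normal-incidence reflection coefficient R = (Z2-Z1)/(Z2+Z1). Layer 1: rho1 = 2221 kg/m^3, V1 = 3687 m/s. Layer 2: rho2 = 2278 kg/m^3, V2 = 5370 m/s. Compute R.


Z1 = 2221 * 3687 = 8188827
Z2 = 2278 * 5370 = 12232860
R = (12232860 - 8188827) / (12232860 + 8188827) = 4044033 / 20421687 = 0.198

0.198


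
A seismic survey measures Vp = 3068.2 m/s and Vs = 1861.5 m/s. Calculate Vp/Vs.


Vp/Vs = 3068.2 / 1861.5
= 1.6482

1.6482


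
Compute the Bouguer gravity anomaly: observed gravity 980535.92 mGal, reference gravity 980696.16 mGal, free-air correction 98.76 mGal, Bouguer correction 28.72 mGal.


BA = g_obs - g_ref + FAC - BC
= 980535.92 - 980696.16 + 98.76 - 28.72
= -90.2 mGal

-90.2


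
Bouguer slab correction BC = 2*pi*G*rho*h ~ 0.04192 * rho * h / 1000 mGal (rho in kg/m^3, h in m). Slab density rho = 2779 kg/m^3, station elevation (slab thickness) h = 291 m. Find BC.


BC = 0.04192 * rho * h / 1000
= 0.04192 * 2779 * 291 / 1000
= 33.9002 mGal

33.9002


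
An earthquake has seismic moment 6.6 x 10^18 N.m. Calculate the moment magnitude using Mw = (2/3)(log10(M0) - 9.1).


log10(M0) = log10(6.6 x 10^18) = 18.8195
Mw = 2/3 * (18.8195 - 9.1)
= 2/3 * 9.7195
= 6.48

6.48


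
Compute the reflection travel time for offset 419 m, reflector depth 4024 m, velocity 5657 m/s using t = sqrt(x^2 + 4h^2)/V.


x^2 + 4h^2 = 419^2 + 4*4024^2 = 175561 + 64770304 = 64945865
sqrt(64945865) = 8058.8997
t = 8058.8997 / 5657 = 1.4246 s

1.4246


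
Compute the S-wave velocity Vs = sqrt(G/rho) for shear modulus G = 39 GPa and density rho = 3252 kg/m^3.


Convert G to Pa: G = 39e9 Pa
Compute G/rho = 39e9 / 3252 = 11992619.9262
Vs = sqrt(11992619.9262) = 3463.04 m/s

3463.04


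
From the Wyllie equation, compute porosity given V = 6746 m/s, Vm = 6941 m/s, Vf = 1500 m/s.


1/V - 1/Vm = 1/6746 - 1/6941 = 4.16e-06
1/Vf - 1/Vm = 1/1500 - 1/6941 = 0.0005226
phi = 4.16e-06 / 0.0005226 = 0.008

0.008


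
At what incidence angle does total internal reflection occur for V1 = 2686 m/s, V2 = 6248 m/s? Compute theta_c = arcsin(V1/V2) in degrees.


V1/V2 = 2686/6248 = 0.429898
theta_c = arcsin(0.429898) = 25.4611 degrees

25.4611


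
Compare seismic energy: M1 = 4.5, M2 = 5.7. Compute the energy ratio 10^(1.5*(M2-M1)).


M2 - M1 = 5.7 - 4.5 = 1.2
1.5 * 1.2 = 1.8
ratio = 10^1.8 = 63.1

63.1


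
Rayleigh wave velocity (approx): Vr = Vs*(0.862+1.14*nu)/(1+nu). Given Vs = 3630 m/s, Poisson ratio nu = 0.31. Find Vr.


Numerator factor = 0.862 + 1.14*0.31 = 1.2154
Denominator = 1 + 0.31 = 1.31
Vr = 3630 * 1.2154 / 1.31 = 3367.86 m/s

3367.86


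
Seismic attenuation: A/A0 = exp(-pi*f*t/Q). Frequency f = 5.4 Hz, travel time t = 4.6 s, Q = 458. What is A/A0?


pi*f*t/Q = pi*5.4*4.6/458 = 0.170387
A/A0 = exp(-0.170387) = 0.843339

0.843339


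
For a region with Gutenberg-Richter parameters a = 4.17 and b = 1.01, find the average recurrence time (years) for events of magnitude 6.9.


log10(N) = 4.17 - 1.01*6.9 = -2.799
N = 10^-2.799 = 0.001589
T = 1/N = 1/0.001589 = 629.5062 years

629.5062


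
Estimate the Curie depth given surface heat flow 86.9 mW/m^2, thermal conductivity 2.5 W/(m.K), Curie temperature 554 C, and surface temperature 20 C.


T_Curie - T_surf = 554 - 20 = 534 C
Convert q to W/m^2: 86.9 mW/m^2 = 0.0869 W/m^2
d = 534 * 2.5 / 0.0869 = 15362.49 m

15362.49


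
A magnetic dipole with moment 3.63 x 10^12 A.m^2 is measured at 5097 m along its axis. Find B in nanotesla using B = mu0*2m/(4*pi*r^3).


m = 3.63 x 10^12 = 3630000000000 A.m^2
2m = 7260000000000 A.m^2
r^3 = 5097^3 = 132417047673
B = (4pi*10^-7) * 7260000000000 / (4*pi * 132417047673) * 1e9
= 9123185.066025 / 1664001696718.18 * 1e9
= 5482.6777 nT

5482.6777


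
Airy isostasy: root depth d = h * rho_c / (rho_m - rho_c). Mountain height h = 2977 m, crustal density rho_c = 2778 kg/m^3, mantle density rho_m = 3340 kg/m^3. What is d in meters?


rho_m - rho_c = 3340 - 2778 = 562
d = 2977 * 2778 / 562
= 8270106 / 562
= 14715.49 m

14715.49


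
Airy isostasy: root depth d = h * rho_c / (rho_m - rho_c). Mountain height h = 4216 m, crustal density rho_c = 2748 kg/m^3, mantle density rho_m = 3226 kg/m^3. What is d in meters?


rho_m - rho_c = 3226 - 2748 = 478
d = 4216 * 2748 / 478
= 11585568 / 478
= 24237.59 m

24237.59


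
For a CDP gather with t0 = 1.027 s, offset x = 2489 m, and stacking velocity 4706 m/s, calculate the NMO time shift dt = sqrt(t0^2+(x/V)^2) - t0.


x/Vnmo = 2489/4706 = 0.528899
(x/Vnmo)^2 = 0.279734
t0^2 = 1.054729
sqrt(1.054729 + 0.279734) = 1.15519
dt = 1.15519 - 1.027 = 0.12819

0.12819


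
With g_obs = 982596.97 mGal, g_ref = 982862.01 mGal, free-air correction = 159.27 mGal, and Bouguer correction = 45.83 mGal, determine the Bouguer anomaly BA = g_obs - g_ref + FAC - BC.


BA = g_obs - g_ref + FAC - BC
= 982596.97 - 982862.01 + 159.27 - 45.83
= -151.6 mGal

-151.6


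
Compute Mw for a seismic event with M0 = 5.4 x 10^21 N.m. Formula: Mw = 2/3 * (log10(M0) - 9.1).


log10(M0) = log10(5.4 x 10^21) = 21.7324
Mw = 2/3 * (21.7324 - 9.1)
= 2/3 * 12.6324
= 8.42

8.42


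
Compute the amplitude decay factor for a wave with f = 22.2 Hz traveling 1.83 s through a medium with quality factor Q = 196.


pi*f*t/Q = pi*22.2*1.83/196 = 0.651175
A/A0 = exp(-0.651175) = 0.521433

0.521433


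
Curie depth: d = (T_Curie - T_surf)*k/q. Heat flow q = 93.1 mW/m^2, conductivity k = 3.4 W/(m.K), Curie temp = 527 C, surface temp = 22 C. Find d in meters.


T_Curie - T_surf = 527 - 22 = 505 C
Convert q to W/m^2: 93.1 mW/m^2 = 0.0931 W/m^2
d = 505 * 3.4 / 0.0931 = 18442.53 m

18442.53


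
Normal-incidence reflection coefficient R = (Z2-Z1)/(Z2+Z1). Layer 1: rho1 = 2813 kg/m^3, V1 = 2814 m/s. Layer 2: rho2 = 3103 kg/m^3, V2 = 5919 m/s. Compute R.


Z1 = 2813 * 2814 = 7915782
Z2 = 3103 * 5919 = 18366657
R = (18366657 - 7915782) / (18366657 + 7915782) = 10450875 / 26282439 = 0.3976

0.3976


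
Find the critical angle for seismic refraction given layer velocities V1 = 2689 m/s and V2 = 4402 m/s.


V1/V2 = 2689/4402 = 0.610859
theta_c = arcsin(0.610859) = 37.6516 degrees

37.6516


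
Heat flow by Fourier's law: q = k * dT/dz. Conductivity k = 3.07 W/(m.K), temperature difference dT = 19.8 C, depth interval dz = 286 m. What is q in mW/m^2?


q = k * dT / dz * 1000
= 3.07 * 19.8 / 286 * 1000
= 0.212538 * 1000
= 212.5385 mW/m^2

212.5385


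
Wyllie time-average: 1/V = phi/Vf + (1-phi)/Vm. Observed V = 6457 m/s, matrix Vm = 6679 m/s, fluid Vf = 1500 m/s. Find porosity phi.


1/V - 1/Vm = 1/6457 - 1/6679 = 5.15e-06
1/Vf - 1/Vm = 1/1500 - 1/6679 = 0.00051694
phi = 5.15e-06 / 0.00051694 = 0.01

0.01


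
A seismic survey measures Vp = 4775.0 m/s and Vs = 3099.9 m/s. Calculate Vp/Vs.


Vp/Vs = 4775.0 / 3099.9
= 1.5404

1.5404


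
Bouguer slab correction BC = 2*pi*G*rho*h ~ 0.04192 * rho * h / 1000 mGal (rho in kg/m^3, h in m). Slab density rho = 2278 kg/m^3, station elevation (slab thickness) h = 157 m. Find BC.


BC = 0.04192 * rho * h / 1000
= 0.04192 * 2278 * 157 / 1000
= 14.9925 mGal

14.9925


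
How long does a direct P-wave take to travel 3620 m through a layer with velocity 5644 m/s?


t = x / V
= 3620 / 5644
= 0.6414 s

0.6414


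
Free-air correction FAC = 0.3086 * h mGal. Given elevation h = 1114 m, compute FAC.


FAC = 0.3086 * h
= 0.3086 * 1114
= 343.7804 mGal

343.7804


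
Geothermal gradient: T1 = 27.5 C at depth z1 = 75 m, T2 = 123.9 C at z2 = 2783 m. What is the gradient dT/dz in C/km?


dT = 123.9 - 27.5 = 96.4 C
dz = 2783 - 75 = 2708 m
gradient = dT/dz * 1000 = 96.4/2708 * 1000 = 35.5982 C/km

35.5982


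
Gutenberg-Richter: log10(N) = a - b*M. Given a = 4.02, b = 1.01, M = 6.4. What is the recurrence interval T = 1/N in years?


log10(N) = 4.02 - 1.01*6.4 = -2.444
N = 10^-2.444 = 0.003597
T = 1/N = 1/0.003597 = 277.9713 years

277.9713


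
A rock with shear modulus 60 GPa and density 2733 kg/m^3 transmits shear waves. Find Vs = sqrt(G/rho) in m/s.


Convert G to Pa: G = 60e9 Pa
Compute G/rho = 60e9 / 2733 = 21953896.8167
Vs = sqrt(21953896.8167) = 4685.5 m/s

4685.5


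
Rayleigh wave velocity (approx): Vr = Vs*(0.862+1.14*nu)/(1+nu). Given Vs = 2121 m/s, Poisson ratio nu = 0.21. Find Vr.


Numerator factor = 0.862 + 1.14*0.21 = 1.1014
Denominator = 1 + 0.21 = 1.21
Vr = 2121 * 1.1014 / 1.21 = 1930.64 m/s

1930.64


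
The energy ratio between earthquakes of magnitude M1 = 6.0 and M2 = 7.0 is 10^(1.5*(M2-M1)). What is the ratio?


M2 - M1 = 7.0 - 6.0 = 1.0
1.5 * 1.0 = 1.5
ratio = 10^1.5 = 31.62

31.62


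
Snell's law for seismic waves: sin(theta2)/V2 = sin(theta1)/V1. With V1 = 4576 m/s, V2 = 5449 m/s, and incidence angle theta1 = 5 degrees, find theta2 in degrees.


sin(theta1) = sin(5 deg) = 0.087156
sin(theta2) = V2/V1 * sin(theta1) = 5449/4576 * 0.087156 = 0.103783
theta2 = arcsin(0.103783) = 5.9571 degrees

5.9571
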